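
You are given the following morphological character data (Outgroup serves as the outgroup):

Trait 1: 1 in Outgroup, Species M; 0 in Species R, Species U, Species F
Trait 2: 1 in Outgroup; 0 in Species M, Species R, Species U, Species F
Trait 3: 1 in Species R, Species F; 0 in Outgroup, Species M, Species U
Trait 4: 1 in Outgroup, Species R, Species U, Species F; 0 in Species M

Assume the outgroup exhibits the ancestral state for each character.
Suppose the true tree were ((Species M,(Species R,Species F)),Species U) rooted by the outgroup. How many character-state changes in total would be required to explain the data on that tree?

Map each character onto ((Species M,(Species R,Species F)),Species U) (rooted by Outgroup) and count the minimum state changes it requires (Fitch parsimony):
Trait 1: 2; Trait 2: 1; Trait 3: 1; Trait 4: 1.
Total tree length = 5.

5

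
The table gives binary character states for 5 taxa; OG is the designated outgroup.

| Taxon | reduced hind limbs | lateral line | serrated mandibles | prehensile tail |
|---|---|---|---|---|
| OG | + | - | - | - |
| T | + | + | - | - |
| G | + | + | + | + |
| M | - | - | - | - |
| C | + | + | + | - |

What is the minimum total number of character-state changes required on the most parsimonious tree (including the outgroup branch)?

Character polarity is set by the outgroup: the derived state is whichever differs from the outgroup's state, so for reduced hind limbs the derived state is '-', and for the remaining characters it is '+'.
reduced hind limbs: derived state '-' in M only — an autapomorphy, so it tells us nothing about relationships among taxa.
lateral line (derived state '+') is shared by C, G, and T — a synapomorphy uniting that clade.
Only C and G show the derived state '+' for serrated mandibles, supporting them as a clade.
prehensile tail: derived state '+' in G only — an autapomorphy, so it tells us nothing about relationships among taxa.
Most parsimonious ingroup topology: ((T,(G,C)),M).
Changes per character on this tree: reduced hind limbs: 1; lateral line: 1; serrated mandibles: 1; prehensile tail: 1.
Total = 4.

4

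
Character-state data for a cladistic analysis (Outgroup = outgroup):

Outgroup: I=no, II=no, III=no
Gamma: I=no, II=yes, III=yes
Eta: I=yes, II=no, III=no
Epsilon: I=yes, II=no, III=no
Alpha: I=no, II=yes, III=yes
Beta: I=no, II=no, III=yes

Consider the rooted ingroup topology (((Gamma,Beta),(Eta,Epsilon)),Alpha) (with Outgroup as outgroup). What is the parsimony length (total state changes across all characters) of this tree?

5

Map each character onto (((Gamma,Beta),(Eta,Epsilon)),Alpha) (rooted by Outgroup) and count the minimum state changes it requires (Fitch parsimony):
I: 1; II: 2; III: 2.
Total tree length = 5.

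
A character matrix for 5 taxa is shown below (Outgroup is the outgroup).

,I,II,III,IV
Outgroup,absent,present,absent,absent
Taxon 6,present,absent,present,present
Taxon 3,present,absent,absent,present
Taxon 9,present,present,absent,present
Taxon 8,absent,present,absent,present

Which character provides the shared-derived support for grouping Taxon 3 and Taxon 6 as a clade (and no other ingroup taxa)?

II

Character polarity is set by the outgroup: the derived state is whichever differs from the outgroup's state, so for II the derived state is 'absent', and for the remaining characters it is 'present'.
I (derived state 'present') is shared by Taxon 3, Taxon 6, and Taxon 9 — a synapomorphy uniting that clade.
II: derived state 'absent' in Taxon 3 and Taxon 6 only — synapomorphy for {Taxon 3, Taxon 6}.
III: derived state 'present' in Taxon 6 only — an autapomorphy, so it tells us nothing about relationships among taxa.
All ingroup taxa share the derived state 'present' for IV; it defines the ingroup but does not resolve relationships within it.
Most parsimonious ingroup topology: (((Taxon 6,Taxon 3),Taxon 9),Taxon 8).
The clade {Taxon 3, Taxon 6} is supported by II: its derived state 'absent' occurs in exactly those taxa and in no other taxon (including the outgroup).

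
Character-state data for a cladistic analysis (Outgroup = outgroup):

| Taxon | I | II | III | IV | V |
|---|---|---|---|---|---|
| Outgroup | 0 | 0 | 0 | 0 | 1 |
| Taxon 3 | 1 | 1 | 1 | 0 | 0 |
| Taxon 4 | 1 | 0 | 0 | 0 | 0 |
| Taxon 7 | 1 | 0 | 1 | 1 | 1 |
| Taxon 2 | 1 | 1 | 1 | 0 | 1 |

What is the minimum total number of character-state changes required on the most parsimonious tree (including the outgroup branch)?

Character polarity is set by the outgroup: the derived state is whichever differs from the outgroup's state, so for V the derived state is '0', and for the remaining characters it is '1'.
I (derived state '1') is shared by all ingroup taxa — unites the whole ingroup.
II: derived state '1' in Taxon 2 and Taxon 3 only — synapomorphy for {Taxon 2, Taxon 3}.
III: derived state '1' in Taxon 2, Taxon 3, and Taxon 7 only — synapomorphy for {Taxon 2, Taxon 3, Taxon 7}.
IV (derived state '1') is unique to Taxon 7 (autapomorphy; uninformative for grouping).
V (state '0') occurs in Taxon 3 and Taxon 4 but conflicts with the nesting implied by the other characters — most parsimoniously interpreted as homoplasy.
Most parsimonious ingroup topology: (((Taxon 3,Taxon 2),Taxon 7),Taxon 4).
Changes per character on this tree: I: 1; II: 1; III: 1; IV: 1; V: 2.
Total = 6.

6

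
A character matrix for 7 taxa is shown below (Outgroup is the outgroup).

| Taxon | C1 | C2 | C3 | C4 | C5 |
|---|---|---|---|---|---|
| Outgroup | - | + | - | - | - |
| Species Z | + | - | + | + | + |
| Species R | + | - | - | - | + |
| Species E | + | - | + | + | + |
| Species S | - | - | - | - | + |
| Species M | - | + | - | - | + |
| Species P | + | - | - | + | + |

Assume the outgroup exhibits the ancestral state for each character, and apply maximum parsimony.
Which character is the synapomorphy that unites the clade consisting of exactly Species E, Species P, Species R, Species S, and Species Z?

C2

Character polarity is set by the outgroup: the derived state is whichever differs from the outgroup's state, so for C2 the derived state is '-', and for the remaining characters it is '+'.
C1: derived state '+' in Species E, Species P, Species R, and Species Z only — synapomorphy for {Species E, Species P, Species R, Species Z}.
C2 (derived state '-') is shared by Species E, Species P, Species R, Species S, and Species Z — a synapomorphy uniting that clade.
Only Species E and Species Z show the derived state '+' for C3, supporting them as a clade.
C4 (derived state '+') is shared by Species E, Species P, and Species Z — a synapomorphy uniting that clade.
All ingroup taxa share the derived state '+' for C5; it defines the ingroup but does not resolve relationships within it.
Most parsimonious ingroup topology: (((((Species Z,Species E),Species P),Species R),Species S),Species M).
The clade {Species E, Species P, Species R, Species S, Species Z} is supported by C2: its derived state '-' occurs in exactly those taxa and in no other taxon (including the outgroup).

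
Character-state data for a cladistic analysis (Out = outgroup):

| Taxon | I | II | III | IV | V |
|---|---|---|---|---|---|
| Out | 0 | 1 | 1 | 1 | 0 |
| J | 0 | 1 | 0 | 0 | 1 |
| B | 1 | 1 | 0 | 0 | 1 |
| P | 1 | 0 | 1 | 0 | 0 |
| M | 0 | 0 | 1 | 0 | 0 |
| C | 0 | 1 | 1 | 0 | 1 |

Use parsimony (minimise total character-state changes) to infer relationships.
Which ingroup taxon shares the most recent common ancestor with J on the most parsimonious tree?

Character polarity is set by the outgroup: the derived state is whichever differs from the outgroup's state, so for II, III, IV the derived state is '0', and for the remaining characters it is '1'.
I (state '1') occurs in B and P but conflicts with the nesting implied by the other characters — most parsimoniously interpreted as homoplasy.
Only M and P show the derived state '0' for II, supporting them as a clade.
III (derived state '0') is shared by B and J — a synapomorphy uniting that clade.
IV (derived state '0') is shared by all ingroup taxa — unites the whole ingroup.
Only B, C, and J show the derived state '1' for V, supporting them as a clade.
Most parsimonious ingroup topology: (((J,B),C),(P,M)).
J and B form a cherry on this tree, so they are sister taxa.

B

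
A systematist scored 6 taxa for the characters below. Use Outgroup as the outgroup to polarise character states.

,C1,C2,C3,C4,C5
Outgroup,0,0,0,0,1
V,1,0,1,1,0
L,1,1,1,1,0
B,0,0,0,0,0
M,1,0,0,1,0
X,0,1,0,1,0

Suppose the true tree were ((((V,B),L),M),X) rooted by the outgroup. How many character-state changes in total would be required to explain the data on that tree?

Map each character onto ((((V,B),L),M),X) (rooted by Outgroup) and count the minimum state changes it requires (Fitch parsimony):
C1: 2; C2: 2; C3: 2; C4: 2; C5: 1.
Total tree length = 9.

9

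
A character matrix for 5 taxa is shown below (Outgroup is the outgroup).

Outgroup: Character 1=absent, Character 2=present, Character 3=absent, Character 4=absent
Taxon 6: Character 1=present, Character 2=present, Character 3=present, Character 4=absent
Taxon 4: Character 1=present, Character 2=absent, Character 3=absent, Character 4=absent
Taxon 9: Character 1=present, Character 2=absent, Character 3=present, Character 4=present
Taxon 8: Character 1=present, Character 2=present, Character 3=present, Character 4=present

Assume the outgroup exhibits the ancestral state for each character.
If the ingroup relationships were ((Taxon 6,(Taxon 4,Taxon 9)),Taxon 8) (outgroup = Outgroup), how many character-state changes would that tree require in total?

6

Map each character onto ((Taxon 6,(Taxon 4,Taxon 9)),Taxon 8) (rooted by Outgroup) and count the minimum state changes it requires (Fitch parsimony):
Character 1: 1; Character 2: 1; Character 3: 2; Character 4: 2.
Total tree length = 6.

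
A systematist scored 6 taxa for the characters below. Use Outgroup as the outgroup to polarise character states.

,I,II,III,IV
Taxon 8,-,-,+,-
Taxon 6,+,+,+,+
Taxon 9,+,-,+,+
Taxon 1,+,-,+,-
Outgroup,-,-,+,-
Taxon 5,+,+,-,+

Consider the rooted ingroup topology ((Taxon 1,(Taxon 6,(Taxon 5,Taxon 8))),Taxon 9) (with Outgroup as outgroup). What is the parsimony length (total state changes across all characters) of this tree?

Map each character onto ((Taxon 1,(Taxon 6,(Taxon 5,Taxon 8))),Taxon 9) (rooted by Outgroup) and count the minimum state changes it requires (Fitch parsimony):
I: 2; II: 2; III: 1; IV: 3.
Total tree length = 8.

8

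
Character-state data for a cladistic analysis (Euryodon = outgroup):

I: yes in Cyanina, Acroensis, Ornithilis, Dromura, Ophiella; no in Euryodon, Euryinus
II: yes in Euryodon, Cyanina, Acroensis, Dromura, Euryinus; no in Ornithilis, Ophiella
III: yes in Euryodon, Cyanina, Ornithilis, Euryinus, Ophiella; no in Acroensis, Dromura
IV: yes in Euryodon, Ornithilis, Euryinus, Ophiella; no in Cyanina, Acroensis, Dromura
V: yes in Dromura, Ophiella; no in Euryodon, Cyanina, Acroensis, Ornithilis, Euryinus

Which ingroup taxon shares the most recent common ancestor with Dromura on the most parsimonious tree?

Acroensis

Character polarity is set by the outgroup: the derived state is whichever differs from the outgroup's state, so for II, III, IV the derived state is 'no', and for the remaining characters it is 'yes'.
Only Acroensis, Cyanina, Dromura, Ophiella, and Ornithilis show the derived state 'yes' for I, supporting them as a clade.
Only Ophiella and Ornithilis show the derived state 'no' for II, supporting them as a clade.
III: derived state 'no' in Acroensis and Dromura only — synapomorphy for {Acroensis, Dromura}.
IV (derived state 'no') is shared by Acroensis, Cyanina, and Dromura — a synapomorphy uniting that clade.
V (state 'yes') occurs in Dromura and Ophiella but conflicts with the nesting implied by the other characters — most parsimoniously interpreted as homoplasy.
Most parsimonious ingroup topology: (((Cyanina,(Acroensis,Dromura)),(Ornithilis,Ophiella)),Euryinus).
Dromura and Acroensis form a cherry on this tree, so they are sister taxa.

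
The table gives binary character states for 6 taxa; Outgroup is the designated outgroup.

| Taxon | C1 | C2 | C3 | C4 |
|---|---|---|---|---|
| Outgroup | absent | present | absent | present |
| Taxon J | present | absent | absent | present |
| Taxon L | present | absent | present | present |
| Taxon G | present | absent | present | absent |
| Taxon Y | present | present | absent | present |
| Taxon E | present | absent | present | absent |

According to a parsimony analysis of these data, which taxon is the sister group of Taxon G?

Taxon E

Character polarity is set by the outgroup: the derived state is whichever differs from the outgroup's state, so for C2, C4 the derived state is 'absent', and for the remaining characters it is 'present'.
C1 (derived state 'present') is shared by all ingroup taxa — unites the whole ingroup.
C2 (derived state 'absent') is shared by Taxon E, Taxon G, Taxon J, and Taxon L — a synapomorphy uniting that clade.
C3: derived state 'present' in Taxon E, Taxon G, and Taxon L only — synapomorphy for {Taxon E, Taxon G, Taxon L}.
C4: derived state 'absent' in Taxon E and Taxon G only — synapomorphy for {Taxon E, Taxon G}.
Most parsimonious ingroup topology: ((Taxon J,((Taxon E,Taxon G),Taxon L)),Taxon Y).
Taxon G and Taxon E form a cherry on this tree, so they are sister taxa.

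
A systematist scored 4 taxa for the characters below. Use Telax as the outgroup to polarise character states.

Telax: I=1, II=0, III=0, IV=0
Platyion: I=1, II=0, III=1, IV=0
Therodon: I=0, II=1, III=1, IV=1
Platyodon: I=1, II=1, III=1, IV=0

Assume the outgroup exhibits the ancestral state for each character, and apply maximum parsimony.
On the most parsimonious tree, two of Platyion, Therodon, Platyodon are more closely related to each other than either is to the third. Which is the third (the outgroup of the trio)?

Character polarity is set by the outgroup: the derived state is whichever differs from the outgroup's state, so for I the derived state is '0', and for the remaining characters it is '1'.
I: derived state '0' in Therodon only — an autapomorphy, so it tells us nothing about relationships among taxa.
II: derived state '1' in Platyodon and Therodon only — synapomorphy for {Platyodon, Therodon}.
All ingroup taxa share the derived state '1' for III; it defines the ingroup but does not resolve relationships within it.
IV (derived state '1') is unique to Therodon (autapomorphy; uninformative for grouping).
Most parsimonious ingroup topology: (Platyion,(Therodon,Platyodon)).
Therodon and Platyodon share a more recent common ancestor with each other than either does with Platyion, so Platyion is the least closely related of the three.

Platyion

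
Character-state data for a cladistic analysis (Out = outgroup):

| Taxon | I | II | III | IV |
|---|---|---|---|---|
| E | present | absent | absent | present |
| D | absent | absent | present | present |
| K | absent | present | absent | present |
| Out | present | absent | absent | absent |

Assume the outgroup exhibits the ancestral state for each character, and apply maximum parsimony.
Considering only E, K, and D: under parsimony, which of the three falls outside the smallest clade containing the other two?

E

Character polarity is set by the outgroup: the derived state is whichever differs from the outgroup's state, so for I the derived state is 'absent', and for the remaining characters it is 'present'.
I: derived state 'absent' in D and K only — synapomorphy for {D, K}.
II (derived state 'present') is unique to K (autapomorphy; uninformative for grouping).
III: derived state 'present' in D only — an autapomorphy, so it tells us nothing about relationships among taxa.
All ingroup taxa share the derived state 'present' for IV; it defines the ingroup but does not resolve relationships within it.
Most parsimonious ingroup topology: ((D,K),E).
K and D share a more recent common ancestor with each other than either does with E, so E is the least closely related of the three.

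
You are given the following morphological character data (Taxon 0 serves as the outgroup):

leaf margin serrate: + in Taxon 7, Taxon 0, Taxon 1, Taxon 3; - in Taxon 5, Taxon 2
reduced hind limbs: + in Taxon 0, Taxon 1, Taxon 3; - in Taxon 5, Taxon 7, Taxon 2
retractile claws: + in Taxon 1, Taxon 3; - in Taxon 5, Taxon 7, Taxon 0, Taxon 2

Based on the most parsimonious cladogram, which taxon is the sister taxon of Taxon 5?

Character polarity is set by the outgroup: the derived state is whichever differs from the outgroup's state, so for leaf margin serrate, reduced hind limbs the derived state is '-', and for the remaining characters it is '+'.
Only Taxon 2 and Taxon 5 show the derived state '-' for leaf margin serrate, supporting them as a clade.
Only Taxon 2, Taxon 5, and Taxon 7 show the derived state '-' for reduced hind limbs, supporting them as a clade.
retractile claws: derived state '+' in Taxon 1 and Taxon 3 only — synapomorphy for {Taxon 1, Taxon 3}.
Most parsimonious ingroup topology: (((Taxon 5,Taxon 2),Taxon 7),(Taxon 1,Taxon 3)).
Taxon 5 and Taxon 2 form a cherry on this tree, so they are sister taxa.

Taxon 2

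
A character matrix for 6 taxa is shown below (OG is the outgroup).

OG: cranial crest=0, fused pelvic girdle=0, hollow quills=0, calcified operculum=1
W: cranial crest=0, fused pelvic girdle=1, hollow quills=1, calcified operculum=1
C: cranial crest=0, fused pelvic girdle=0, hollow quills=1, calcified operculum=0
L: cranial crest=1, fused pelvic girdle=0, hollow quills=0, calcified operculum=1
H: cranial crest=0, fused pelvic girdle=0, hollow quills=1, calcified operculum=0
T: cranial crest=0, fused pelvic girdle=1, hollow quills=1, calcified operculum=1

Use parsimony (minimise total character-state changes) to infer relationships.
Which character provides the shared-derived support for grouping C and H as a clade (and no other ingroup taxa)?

Character polarity is set by the outgroup: the derived state is whichever differs from the outgroup's state, so for calcified operculum the derived state is '0', and for the remaining characters it is '1'.
cranial crest (derived state '1') is unique to L (autapomorphy; uninformative for grouping).
fused pelvic girdle (derived state '1') is shared by T and W — a synapomorphy uniting that clade.
hollow quills: derived state '1' in C, H, T, and W only — synapomorphy for {C, H, T, W}.
Only C and H show the derived state '0' for calcified operculum, supporting them as a clade.
Most parsimonious ingroup topology: (((W,T),(C,H)),L).
The clade {C, H} is supported by calcified operculum: its derived state '0' occurs in exactly those taxa and in no other taxon (including the outgroup).

calcified operculum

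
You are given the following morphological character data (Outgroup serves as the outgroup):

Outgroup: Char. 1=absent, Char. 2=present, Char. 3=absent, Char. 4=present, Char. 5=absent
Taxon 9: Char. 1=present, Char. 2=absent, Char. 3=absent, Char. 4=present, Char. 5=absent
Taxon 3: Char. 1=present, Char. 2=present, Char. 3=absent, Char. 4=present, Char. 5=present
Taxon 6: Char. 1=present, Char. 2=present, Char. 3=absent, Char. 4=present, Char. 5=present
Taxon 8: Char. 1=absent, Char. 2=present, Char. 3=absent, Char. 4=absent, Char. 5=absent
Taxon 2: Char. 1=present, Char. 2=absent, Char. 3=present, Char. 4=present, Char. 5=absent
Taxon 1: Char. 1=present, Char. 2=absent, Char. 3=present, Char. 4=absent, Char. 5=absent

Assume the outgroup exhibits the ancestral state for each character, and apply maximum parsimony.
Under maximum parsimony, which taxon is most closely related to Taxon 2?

Taxon 1

Character polarity is set by the outgroup: the derived state is whichever differs from the outgroup's state, so for Char. 2, Char. 4 the derived state is 'absent', and for the remaining characters it is 'present'.
Char. 1: derived state 'present' in Taxon 1, Taxon 2, Taxon 3, Taxon 6, and Taxon 9 only — synapomorphy for {Taxon 1, Taxon 2, Taxon 3, Taxon 6, Taxon 9}.
Only Taxon 1, Taxon 2, and Taxon 9 show the derived state 'absent' for Char. 2, supporting them as a clade.
Char. 3 (derived state 'present') is shared by Taxon 1 and Taxon 2 — a synapomorphy uniting that clade.
Char. 4 (state 'absent') occurs in Taxon 1 and Taxon 8 but conflicts with the nesting implied by the other characters — most parsimoniously interpreted as homoplasy.
Char. 5 (derived state 'present') is shared by Taxon 3 and Taxon 6 — a synapomorphy uniting that clade.
Most parsimonious ingroup topology: (((Taxon 9,(Taxon 2,Taxon 1)),(Taxon 3,Taxon 6)),Taxon 8).
Taxon 2 and Taxon 1 form a cherry on this tree, so they are sister taxa.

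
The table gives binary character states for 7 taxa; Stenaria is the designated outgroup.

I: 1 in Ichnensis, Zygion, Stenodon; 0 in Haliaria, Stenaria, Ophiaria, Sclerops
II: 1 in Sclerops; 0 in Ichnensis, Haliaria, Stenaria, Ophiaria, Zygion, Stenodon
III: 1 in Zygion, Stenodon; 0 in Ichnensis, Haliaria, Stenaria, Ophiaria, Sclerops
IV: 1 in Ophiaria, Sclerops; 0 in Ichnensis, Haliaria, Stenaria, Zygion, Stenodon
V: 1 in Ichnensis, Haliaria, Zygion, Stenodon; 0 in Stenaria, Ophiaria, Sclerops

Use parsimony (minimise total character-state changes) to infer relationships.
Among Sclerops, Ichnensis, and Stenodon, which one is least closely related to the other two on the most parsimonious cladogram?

Sclerops

The outgroup has state '0' for every character, so '1' is the derived state throughout.
I (derived state '1') is shared by Ichnensis, Stenodon, and Zygion — a synapomorphy uniting that clade.
II: derived state '1' in Sclerops only — an autapomorphy, so it tells us nothing about relationships among taxa.
III (derived state '1') is shared by Stenodon and Zygion — a synapomorphy uniting that clade.
IV (derived state '1') is shared by Ophiaria and Sclerops — a synapomorphy uniting that clade.
Only Haliaria, Ichnensis, Stenodon, and Zygion show the derived state '1' for V, supporting them as a clade.
Most parsimonious ingroup topology: ((((Zygion,Stenodon),Ichnensis),Haliaria),(Sclerops,Ophiaria)).
Ichnensis and Stenodon share a more recent common ancestor with each other than either does with Sclerops, so Sclerops is the least closely related of the three.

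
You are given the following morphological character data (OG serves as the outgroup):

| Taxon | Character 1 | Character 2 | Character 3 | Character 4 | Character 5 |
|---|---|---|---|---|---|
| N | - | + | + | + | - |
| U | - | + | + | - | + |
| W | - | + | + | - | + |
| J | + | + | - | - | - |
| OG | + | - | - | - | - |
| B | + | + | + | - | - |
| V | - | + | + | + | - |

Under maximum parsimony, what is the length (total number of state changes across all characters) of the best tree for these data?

Character polarity is set by the outgroup: the derived state is whichever differs from the outgroup's state, so for Character 1 the derived state is '-', and for the remaining characters it is '+'.
Character 1: derived state '-' in N, U, V, and W only — synapomorphy for {N, U, V, W}.
Character 2 (derived state '+') is shared by all ingroup taxa — unites the whole ingroup.
Character 3 (derived state '+') is shared by B, N, U, V, and W — a synapomorphy uniting that clade.
Character 4: derived state '+' in N and V only — synapomorphy for {N, V}.
Only U and W show the derived state '+' for Character 5, supporting them as a clade.
Most parsimonious ingroup topology: ((B,((V,N),(U,W))),J).
Changes per character on this tree: Character 1: 1; Character 2: 1; Character 3: 1; Character 4: 1; Character 5: 1.
Total = 5.

5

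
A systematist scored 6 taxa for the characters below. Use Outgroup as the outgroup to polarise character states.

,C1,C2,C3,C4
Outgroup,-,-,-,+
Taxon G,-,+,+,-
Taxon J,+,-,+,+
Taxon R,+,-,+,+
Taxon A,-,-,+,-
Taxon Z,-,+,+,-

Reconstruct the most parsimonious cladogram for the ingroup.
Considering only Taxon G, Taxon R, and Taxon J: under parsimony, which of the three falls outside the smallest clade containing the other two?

Character polarity is set by the outgroup: the derived state is whichever differs from the outgroup's state, so for C4 the derived state is '-', and for the remaining characters it is '+'.
C1 (derived state '+') is shared by Taxon J and Taxon R — a synapomorphy uniting that clade.
Only Taxon G and Taxon Z show the derived state '+' for C2, supporting them as a clade.
All ingroup taxa share the derived state '+' for C3; it defines the ingroup but does not resolve relationships within it.
C4: derived state '-' in Taxon A, Taxon G, and Taxon Z only — synapomorphy for {Taxon A, Taxon G, Taxon Z}.
Most parsimonious ingroup topology: (((Taxon G,Taxon Z),Taxon A),(Taxon J,Taxon R)).
Taxon R and Taxon J share a more recent common ancestor with each other than either does with Taxon G, so Taxon G is the least closely related of the three.

Taxon G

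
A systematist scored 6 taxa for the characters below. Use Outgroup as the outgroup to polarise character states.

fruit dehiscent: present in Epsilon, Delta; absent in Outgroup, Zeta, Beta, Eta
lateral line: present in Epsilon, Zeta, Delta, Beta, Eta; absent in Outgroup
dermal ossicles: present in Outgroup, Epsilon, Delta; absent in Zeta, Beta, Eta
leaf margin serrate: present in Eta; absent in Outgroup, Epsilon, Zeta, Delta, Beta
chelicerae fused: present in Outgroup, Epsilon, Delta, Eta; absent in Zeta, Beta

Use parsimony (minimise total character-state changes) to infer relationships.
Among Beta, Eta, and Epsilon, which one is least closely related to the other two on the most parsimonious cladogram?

Character polarity is set by the outgroup: the derived state is whichever differs from the outgroup's state, so for dermal ossicles, chelicerae fused the derived state is 'absent', and for the remaining characters it is 'present'.
fruit dehiscent: derived state 'present' in Delta and Epsilon only — synapomorphy for {Delta, Epsilon}.
lateral line (derived state 'present') is shared by all ingroup taxa — unites the whole ingroup.
dermal ossicles (derived state 'absent') is shared by Beta, Eta, and Zeta — a synapomorphy uniting that clade.
leaf margin serrate: derived state 'present' in Eta only — an autapomorphy, so it tells us nothing about relationships among taxa.
chelicerae fused (derived state 'absent') is shared by Beta and Zeta — a synapomorphy uniting that clade.
Most parsimonious ingroup topology: ((Epsilon,Delta),((Zeta,Beta),Eta)).
Beta and Eta share a more recent common ancestor with each other than either does with Epsilon, so Epsilon is the least closely related of the three.

Epsilon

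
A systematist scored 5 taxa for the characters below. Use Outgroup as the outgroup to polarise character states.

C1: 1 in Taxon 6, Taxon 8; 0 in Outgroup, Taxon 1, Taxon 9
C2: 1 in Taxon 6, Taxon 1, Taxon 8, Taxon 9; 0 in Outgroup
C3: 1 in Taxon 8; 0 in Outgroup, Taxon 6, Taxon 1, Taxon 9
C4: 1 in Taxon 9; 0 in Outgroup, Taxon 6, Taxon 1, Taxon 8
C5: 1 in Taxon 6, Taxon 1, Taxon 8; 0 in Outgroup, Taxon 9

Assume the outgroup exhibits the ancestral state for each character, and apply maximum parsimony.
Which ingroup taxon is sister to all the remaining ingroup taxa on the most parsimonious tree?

The outgroup has state '0' for every character, so '1' is the derived state throughout.
Only Taxon 6 and Taxon 8 show the derived state '1' for C1, supporting them as a clade.
All ingroup taxa share the derived state '1' for C2; it defines the ingroup but does not resolve relationships within it.
C3: derived state '1' in Taxon 8 only — an autapomorphy, so it tells us nothing about relationships among taxa.
C4: derived state '1' in Taxon 9 only — an autapomorphy, so it tells us nothing about relationships among taxa.
C5: derived state '1' in Taxon 1, Taxon 6, and Taxon 8 only — synapomorphy for {Taxon 1, Taxon 6, Taxon 8}.
Most parsimonious ingroup topology: (((Taxon 6,Taxon 8),Taxon 1),Taxon 9).
Taxon 9 is sister to the clade containing all other ingroup taxa, so it is the earliest-diverging (most basal) ingroup lineage.

Taxon 9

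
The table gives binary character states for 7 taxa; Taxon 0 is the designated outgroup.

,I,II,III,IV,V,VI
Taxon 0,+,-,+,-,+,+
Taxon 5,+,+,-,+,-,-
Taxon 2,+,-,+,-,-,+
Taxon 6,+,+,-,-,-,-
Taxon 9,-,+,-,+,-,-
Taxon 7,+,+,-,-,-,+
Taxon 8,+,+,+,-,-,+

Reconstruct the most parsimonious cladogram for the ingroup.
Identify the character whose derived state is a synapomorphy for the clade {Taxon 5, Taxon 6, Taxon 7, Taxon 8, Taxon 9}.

II

Character polarity is set by the outgroup: the derived state is whichever differs from the outgroup's state, so for I, III, V, VI the derived state is '-', and for the remaining characters it is '+'.
I (derived state '-') is unique to Taxon 9 (autapomorphy; uninformative for grouping).
Only Taxon 5, Taxon 6, Taxon 7, Taxon 8, and Taxon 9 show the derived state '+' for II, supporting them as a clade.
III: derived state '-' in Taxon 5, Taxon 6, Taxon 7, and Taxon 9 only — synapomorphy for {Taxon 5, Taxon 6, Taxon 7, Taxon 9}.
IV (derived state '+') is shared by Taxon 5 and Taxon 9 — a synapomorphy uniting that clade.
V (derived state '-') is shared by all ingroup taxa — unites the whole ingroup.
VI: derived state '-' in Taxon 5, Taxon 6, and Taxon 9 only — synapomorphy for {Taxon 5, Taxon 6, Taxon 9}.
Most parsimonious ingroup topology: (((((Taxon 5,Taxon 9),Taxon 6),Taxon 7),Taxon 8),Taxon 2).
The clade {Taxon 5, Taxon 6, Taxon 7, Taxon 8, Taxon 9} is supported by II: its derived state '+' occurs in exactly those taxa and in no other taxon (including the outgroup).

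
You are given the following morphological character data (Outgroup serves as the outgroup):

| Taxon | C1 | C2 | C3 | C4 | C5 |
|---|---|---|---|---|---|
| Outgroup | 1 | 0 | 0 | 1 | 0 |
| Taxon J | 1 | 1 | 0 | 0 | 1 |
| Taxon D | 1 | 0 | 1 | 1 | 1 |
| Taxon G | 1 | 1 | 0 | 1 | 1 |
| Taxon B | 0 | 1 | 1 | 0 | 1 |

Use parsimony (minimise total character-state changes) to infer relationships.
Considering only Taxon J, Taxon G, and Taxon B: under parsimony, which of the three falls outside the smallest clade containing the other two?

Character polarity is set by the outgroup: the derived state is whichever differs from the outgroup's state, so for C1, C4 the derived state is '0', and for the remaining characters it is '1'.
C1 (derived state '0') is unique to Taxon B (autapomorphy; uninformative for grouping).
C2: derived state '1' in Taxon B, Taxon G, and Taxon J only — synapomorphy for {Taxon B, Taxon G, Taxon J}.
C3 groups Taxon B and Taxon D, which is incompatible with the clades supported by the remaining characters; treating it as convergent (homoplasy) costs fewer steps than any alternative tree.
C4: derived state '0' in Taxon B and Taxon J only — synapomorphy for {Taxon B, Taxon J}.
All ingroup taxa share the derived state '1' for C5; it defines the ingroup but does not resolve relationships within it.
Most parsimonious ingroup topology: (((Taxon J,Taxon B),Taxon G),Taxon D).
Taxon B and Taxon J share a more recent common ancestor with each other than either does with Taxon G, so Taxon G is the least closely related of the three.

Taxon G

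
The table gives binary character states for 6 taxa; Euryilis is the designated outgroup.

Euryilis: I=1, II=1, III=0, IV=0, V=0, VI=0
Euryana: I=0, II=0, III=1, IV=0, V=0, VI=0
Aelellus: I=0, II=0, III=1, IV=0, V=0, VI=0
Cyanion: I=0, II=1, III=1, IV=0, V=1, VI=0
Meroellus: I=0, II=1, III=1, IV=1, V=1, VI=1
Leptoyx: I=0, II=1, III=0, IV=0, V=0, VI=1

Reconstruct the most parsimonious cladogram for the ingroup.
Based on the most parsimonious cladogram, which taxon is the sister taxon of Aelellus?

Character polarity is set by the outgroup: the derived state is whichever differs from the outgroup's state, so for I, II the derived state is '0', and for the remaining characters it is '1'.
All ingroup taxa share the derived state '0' for I; it defines the ingroup but does not resolve relationships within it.
II: derived state '0' in Aelellus and Euryana only — synapomorphy for {Aelellus, Euryana}.
III: derived state '1' in Aelellus, Cyanion, Euryana, and Meroellus only — synapomorphy for {Aelellus, Cyanion, Euryana, Meroellus}.
IV (derived state '1') is unique to Meroellus (autapomorphy; uninformative for grouping).
V: derived state '1' in Cyanion and Meroellus only — synapomorphy for {Cyanion, Meroellus}.
VI (state '1') occurs in Leptoyx and Meroellus but conflicts with the nesting implied by the other characters — most parsimoniously interpreted as homoplasy.
Most parsimonious ingroup topology: (((Euryana,Aelellus),(Cyanion,Meroellus)),Leptoyx).
Aelellus and Euryana form a cherry on this tree, so they are sister taxa.

Euryana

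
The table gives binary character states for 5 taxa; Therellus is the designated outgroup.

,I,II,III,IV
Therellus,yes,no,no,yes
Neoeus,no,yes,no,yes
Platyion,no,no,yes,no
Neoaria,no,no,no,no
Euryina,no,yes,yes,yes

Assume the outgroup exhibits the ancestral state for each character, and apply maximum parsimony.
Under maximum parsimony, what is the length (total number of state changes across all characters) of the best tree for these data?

Character polarity is set by the outgroup: the derived state is whichever differs from the outgroup's state, so for I, IV the derived state is 'no', and for the remaining characters it is 'yes'.
All ingroup taxa share the derived state 'no' for I; it defines the ingroup but does not resolve relationships within it.
II: derived state 'yes' in Euryina and Neoeus only — synapomorphy for {Euryina, Neoeus}.
III (state 'yes') occurs in Euryina and Platyion but conflicts with the nesting implied by the other characters — most parsimoniously interpreted as homoplasy.
Only Neoaria and Platyion show the derived state 'no' for IV, supporting them as a clade.
Most parsimonious ingroup topology: ((Neoeus,Euryina),(Platyion,Neoaria)).
Changes per character on this tree: I: 1; II: 1; III: 2; IV: 1.
Total = 5.

5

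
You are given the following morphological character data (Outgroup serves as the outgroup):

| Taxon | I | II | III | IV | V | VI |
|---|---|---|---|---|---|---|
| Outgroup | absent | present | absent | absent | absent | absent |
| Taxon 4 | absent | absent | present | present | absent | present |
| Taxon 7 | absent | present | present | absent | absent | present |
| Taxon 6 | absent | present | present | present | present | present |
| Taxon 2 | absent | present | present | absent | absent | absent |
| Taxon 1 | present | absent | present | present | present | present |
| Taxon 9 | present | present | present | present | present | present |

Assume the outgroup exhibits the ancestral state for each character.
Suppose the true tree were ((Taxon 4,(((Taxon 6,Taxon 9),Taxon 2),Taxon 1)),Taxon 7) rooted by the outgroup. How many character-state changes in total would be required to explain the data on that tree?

11

Map each character onto ((Taxon 4,(((Taxon 6,Taxon 9),Taxon 2),Taxon 1)),Taxon 7) (rooted by Outgroup) and count the minimum state changes it requires (Fitch parsimony):
I: 2; II: 2; III: 1; IV: 2; V: 2; VI: 2.
Total tree length = 11.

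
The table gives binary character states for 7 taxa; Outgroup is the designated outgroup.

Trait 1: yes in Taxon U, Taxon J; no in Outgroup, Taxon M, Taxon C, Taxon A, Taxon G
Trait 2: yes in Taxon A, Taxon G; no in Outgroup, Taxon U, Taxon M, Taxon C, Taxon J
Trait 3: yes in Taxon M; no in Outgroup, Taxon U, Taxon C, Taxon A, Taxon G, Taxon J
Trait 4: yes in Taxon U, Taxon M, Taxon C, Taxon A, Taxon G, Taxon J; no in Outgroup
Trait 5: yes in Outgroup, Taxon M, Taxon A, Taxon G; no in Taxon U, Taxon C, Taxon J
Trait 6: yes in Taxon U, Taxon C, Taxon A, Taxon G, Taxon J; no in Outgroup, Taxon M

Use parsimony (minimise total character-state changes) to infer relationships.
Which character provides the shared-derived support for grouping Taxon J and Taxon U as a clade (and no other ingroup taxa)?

Trait 1

Character polarity is set by the outgroup: the derived state is whichever differs from the outgroup's state, so for Trait 5 the derived state is 'no', and for the remaining characters it is 'yes'.
Trait 1: derived state 'yes' in Taxon J and Taxon U only — synapomorphy for {Taxon J, Taxon U}.
Trait 2 (derived state 'yes') is shared by Taxon A and Taxon G — a synapomorphy uniting that clade.
Trait 3 (derived state 'yes') is unique to Taxon M (autapomorphy; uninformative for grouping).
All ingroup taxa share the derived state 'yes' for Trait 4; it defines the ingroup but does not resolve relationships within it.
Only Taxon C, Taxon J, and Taxon U show the derived state 'no' for Trait 5, supporting them as a clade.
Trait 6: derived state 'yes' in Taxon A, Taxon C, Taxon G, Taxon J, and Taxon U only — synapomorphy for {Taxon A, Taxon C, Taxon G, Taxon J, Taxon U}.
Most parsimonious ingroup topology: ((((Taxon U,Taxon J),Taxon C),(Taxon A,Taxon G)),Taxon M).
The clade {Taxon J, Taxon U} is supported by Trait 1: its derived state 'yes' occurs in exactly those taxa and in no other taxon (including the outgroup).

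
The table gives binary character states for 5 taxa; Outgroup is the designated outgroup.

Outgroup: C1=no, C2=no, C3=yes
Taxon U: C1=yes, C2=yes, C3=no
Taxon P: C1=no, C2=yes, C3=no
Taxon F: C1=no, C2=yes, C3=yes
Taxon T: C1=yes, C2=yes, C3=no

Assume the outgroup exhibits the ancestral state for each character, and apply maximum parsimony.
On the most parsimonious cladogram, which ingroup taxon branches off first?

Character polarity is set by the outgroup: the derived state is whichever differs from the outgroup's state, so for C3 the derived state is 'no', and for the remaining characters it is 'yes'.
Only Taxon T and Taxon U show the derived state 'yes' for C1, supporting them as a clade.
C2 (derived state 'yes') is shared by all ingroup taxa — unites the whole ingroup.
Only Taxon P, Taxon T, and Taxon U show the derived state 'no' for C3, supporting them as a clade.
Most parsimonious ingroup topology: (((Taxon U,Taxon T),Taxon P),Taxon F).
Taxon F is sister to the clade containing all other ingroup taxa, so it is the earliest-diverging (most basal) ingroup lineage.

Taxon F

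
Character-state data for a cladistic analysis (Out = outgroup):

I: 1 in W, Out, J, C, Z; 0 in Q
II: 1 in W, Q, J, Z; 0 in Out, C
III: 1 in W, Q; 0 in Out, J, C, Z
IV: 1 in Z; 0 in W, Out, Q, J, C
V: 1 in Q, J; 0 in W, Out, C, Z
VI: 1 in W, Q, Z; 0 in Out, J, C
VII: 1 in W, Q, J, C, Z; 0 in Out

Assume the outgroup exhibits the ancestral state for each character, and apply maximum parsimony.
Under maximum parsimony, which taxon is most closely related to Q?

W

Character polarity is set by the outgroup: the derived state is whichever differs from the outgroup's state, so for I the derived state is '0', and for the remaining characters it is '1'.
I (derived state '0') is unique to Q (autapomorphy; uninformative for grouping).
II (derived state '1') is shared by J, Q, W, and Z — a synapomorphy uniting that clade.
Only Q and W show the derived state '1' for III, supporting them as a clade.
IV: derived state '1' in Z only — an autapomorphy, so it tells us nothing about relationships among taxa.
V groups J and Q, which is incompatible with the clades supported by the remaining characters; treating it as convergent (homoplasy) costs fewer steps than any alternative tree.
Only Q, W, and Z show the derived state '1' for VI, supporting them as a clade.
All ingroup taxa share the derived state '1' for VII; it defines the ingroup but does not resolve relationships within it.
Most parsimonious ingroup topology: (((Z,(Q,W)),J),C).
Q and W form a cherry on this tree, so they are sister taxa.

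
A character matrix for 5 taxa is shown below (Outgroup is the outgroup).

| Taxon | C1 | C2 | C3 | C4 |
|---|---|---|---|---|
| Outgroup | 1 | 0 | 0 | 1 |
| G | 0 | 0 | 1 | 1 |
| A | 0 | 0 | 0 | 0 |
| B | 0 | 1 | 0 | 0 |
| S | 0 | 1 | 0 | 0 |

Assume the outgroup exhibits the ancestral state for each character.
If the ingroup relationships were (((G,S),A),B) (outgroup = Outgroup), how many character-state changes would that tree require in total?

6

Map each character onto (((G,S),A),B) (rooted by Outgroup) and count the minimum state changes it requires (Fitch parsimony):
C1: 1; C2: 2; C3: 1; C4: 2.
Total tree length = 6.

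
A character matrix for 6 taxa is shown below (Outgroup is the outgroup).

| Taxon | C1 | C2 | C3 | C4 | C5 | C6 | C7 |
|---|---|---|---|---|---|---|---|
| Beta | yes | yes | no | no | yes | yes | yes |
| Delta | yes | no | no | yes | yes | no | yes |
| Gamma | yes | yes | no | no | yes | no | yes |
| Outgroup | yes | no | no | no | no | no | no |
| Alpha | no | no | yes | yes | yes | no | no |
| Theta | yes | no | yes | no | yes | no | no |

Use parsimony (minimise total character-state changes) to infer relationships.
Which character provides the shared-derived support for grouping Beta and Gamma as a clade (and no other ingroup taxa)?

C2

Character polarity is set by the outgroup: the derived state is whichever differs from the outgroup's state, so for C1 the derived state is 'no', and for the remaining characters it is 'yes'.
C1: derived state 'no' in Alpha only — an autapomorphy, so it tells us nothing about relationships among taxa.
C2 (derived state 'yes') is shared by Beta and Gamma — a synapomorphy uniting that clade.
C3 (derived state 'yes') is shared by Alpha and Theta — a synapomorphy uniting that clade.
C4 (state 'yes') occurs in Alpha and Delta but conflicts with the nesting implied by the other characters — most parsimoniously interpreted as homoplasy.
All ingroup taxa share the derived state 'yes' for C5; it defines the ingroup but does not resolve relationships within it.
C6: derived state 'yes' in Beta only — an autapomorphy, so it tells us nothing about relationships among taxa.
Only Beta, Delta, and Gamma show the derived state 'yes' for C7, supporting them as a clade.
Most parsimonious ingroup topology: (((Beta,Gamma),Delta),(Theta,Alpha)).
The clade {Beta, Gamma} is supported by C2: its derived state 'yes' occurs in exactly those taxa and in no other taxon (including the outgroup).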